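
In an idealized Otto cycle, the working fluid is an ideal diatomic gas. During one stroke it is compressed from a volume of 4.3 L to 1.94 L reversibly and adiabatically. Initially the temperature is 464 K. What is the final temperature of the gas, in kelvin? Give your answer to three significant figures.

T₂ ≈ 638 K

For a reversible adiabat TV^(γ−1) is constant, so T₂ = T₁ (V₁/V₂)^(γ−1).
For a diatomic ideal gas γ = 7/5, so γ−1 = 2/5.
T₂ = 464 × (4.3/1.94)^(2/5) = 637.9 K.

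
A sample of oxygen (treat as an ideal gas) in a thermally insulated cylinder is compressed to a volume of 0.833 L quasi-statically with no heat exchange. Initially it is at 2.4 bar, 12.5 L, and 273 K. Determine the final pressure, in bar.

P₂ ≈ 106 bar

Adiabatic: P₁V₁^γ = P₂V₂^γ ⇒ P₂ = P₁ (V₁/V₂)^γ.
γ = 7/5 for a diatomic ideal gas.
P₂ = 2.4 × (12.5/0.833)^(7/5) = 106.4 bar.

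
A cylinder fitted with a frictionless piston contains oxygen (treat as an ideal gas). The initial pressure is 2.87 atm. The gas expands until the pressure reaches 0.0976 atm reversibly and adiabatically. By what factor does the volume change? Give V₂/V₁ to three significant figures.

From PV^γ = const, V₂/V₁ = (P₁/P₂)^(1/γ).
For a diatomic ideal gas γ = 7/5.
V₂/V₁ = (2.87/0.0976)^(5/7) = 11.19.

V₂/V₁ ≈ 11.2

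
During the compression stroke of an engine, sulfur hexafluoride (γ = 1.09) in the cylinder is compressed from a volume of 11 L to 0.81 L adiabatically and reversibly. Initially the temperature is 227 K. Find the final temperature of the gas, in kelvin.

Adiabatic: T₁V₁^(γ−1) = T₂V₂^(γ−1) ⇒ T₂ = T₁ (V₁/V₂)^(γ−1).
T₂ = 227 × (11/0.81)^(0.09) = 287.1 K.

T₂ ≈ 287 K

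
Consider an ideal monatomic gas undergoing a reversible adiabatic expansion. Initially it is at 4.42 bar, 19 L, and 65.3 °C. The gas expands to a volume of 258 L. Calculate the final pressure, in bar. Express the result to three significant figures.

Since PV^γ is constant along a reversible adiabat, P₂ = P₁ (V₁/V₂)^γ.
γ = 5/3 for a monatomic ideal gas.
P₂ = 4.42 × (19/258)^(5/3) = 0.05719 bar.

P₂ ≈ 0.0572 bar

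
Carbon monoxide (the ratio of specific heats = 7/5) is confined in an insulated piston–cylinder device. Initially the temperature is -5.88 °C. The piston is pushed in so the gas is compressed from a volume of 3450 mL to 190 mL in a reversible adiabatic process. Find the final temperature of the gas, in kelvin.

For a reversible adiabat TV^(γ−1) is constant, so T₂ = T₁ (V₁/V₂)^(γ−1).
T₁ = -5.88 °C = 267.3 K.
T₂ = 267.3 × (3450/190)^(2/5) = 852.3 K.

T₂ ≈ 852 K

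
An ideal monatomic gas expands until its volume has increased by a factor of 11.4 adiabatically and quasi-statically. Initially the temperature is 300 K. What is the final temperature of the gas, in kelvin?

T₂ ≈ 59.2 K

For a reversible adiabat TV^(γ−1) is constant, so T₂ = T₁ (V₁/V₂)^(γ−1).
For a monatomic ideal gas γ = 5/3, so γ−1 = 2/3.
T₂ = 300 × (1/11.4)^(2/3) = 59.23 K.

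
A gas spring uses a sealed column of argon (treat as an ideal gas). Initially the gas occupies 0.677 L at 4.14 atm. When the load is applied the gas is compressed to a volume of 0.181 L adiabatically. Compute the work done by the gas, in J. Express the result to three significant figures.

W ≈ -600 J

γ = 5/3 for a monatomic ideal gas.
P₂ = P₁(V₁/V₂)^γ = 4.14×(0.677/0.181)^(5/3) = 37.31 atm.
For a reversible adiabat, W_by_gas = (P₁V₁ − P₂V₂)/(γ−1).
W_by = (419500×0.000677 − 3.781×10^6×0.000181) / (2/3) = -600.5 J.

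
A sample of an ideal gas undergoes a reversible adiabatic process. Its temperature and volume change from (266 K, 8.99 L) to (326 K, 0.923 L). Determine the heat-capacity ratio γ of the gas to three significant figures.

γ ≈ 1.09

TV^(γ−1) = const ⇒ γ − 1 = ln(T₂/T₁) / ln(V₁/V₂).
γ = 1 + ln(326/266) / ln(8.99/0.923) = 1.089.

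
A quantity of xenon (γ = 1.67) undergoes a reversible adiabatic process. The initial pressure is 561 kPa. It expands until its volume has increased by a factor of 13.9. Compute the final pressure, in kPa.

Adiabatic: P₁V₁^γ = P₂V₂^γ ⇒ P₂ = P₁ (V₁/V₂)^γ.
P₂ = 561 × (1/13.9)^(1.67) = 6.92 kPa.

P₂ ≈ 6.92 kPa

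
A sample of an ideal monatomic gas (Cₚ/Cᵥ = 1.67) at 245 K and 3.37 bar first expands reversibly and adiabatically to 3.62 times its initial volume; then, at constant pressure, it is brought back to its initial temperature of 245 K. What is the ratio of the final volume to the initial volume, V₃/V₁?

Adiabatic step: V₂/V₁ = 3.62; T₂ = T₁·(1/3.62)^(0.67) = 103.5 K.
Isobaric step: V₃/V₂ = T₃/T₂ = 245/103.5.
V₃/V₁ = (V₂/V₁)(V₃/V₂) = 3.62 × (245/103.5) = 8.571.

V₃/V₁ ≈ 8.57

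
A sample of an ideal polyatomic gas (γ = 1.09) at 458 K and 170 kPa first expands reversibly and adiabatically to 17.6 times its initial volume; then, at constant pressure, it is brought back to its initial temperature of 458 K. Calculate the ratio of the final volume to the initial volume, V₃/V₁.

V₃/V₁ ≈ 22.8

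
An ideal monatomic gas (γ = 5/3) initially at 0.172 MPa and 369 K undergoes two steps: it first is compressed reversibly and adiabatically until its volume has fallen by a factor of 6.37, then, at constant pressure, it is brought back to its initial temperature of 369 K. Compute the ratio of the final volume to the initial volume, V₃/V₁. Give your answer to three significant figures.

V₃/V₁ ≈ 0.0457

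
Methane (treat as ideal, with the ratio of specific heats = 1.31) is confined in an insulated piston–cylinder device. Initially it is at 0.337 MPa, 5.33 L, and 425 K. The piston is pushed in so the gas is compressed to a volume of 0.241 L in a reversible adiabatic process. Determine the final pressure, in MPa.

P₂ ≈ 19.5 MPa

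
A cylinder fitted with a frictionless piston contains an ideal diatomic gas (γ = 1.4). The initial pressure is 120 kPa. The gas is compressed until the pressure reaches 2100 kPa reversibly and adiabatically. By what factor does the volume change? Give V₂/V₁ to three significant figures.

V₂/V₁ ≈ 0.129

From PV^γ = const, V₂/V₁ = (P₁/P₂)^(1/γ).
V₂/V₁ = (120/2100)^(0.714) = 0.1295.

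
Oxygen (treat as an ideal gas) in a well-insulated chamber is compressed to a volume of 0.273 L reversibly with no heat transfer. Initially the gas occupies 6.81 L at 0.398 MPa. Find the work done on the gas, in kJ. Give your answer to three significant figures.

γ = 7/5 for a diatomic ideal gas.
P₂ = P₁(V₁/V₂)^γ = 0.398×(6.81/0.273)^(7/5) = 35.95 MPa.
For a reversible adiabat, W_by_gas = (P₁V₁ − P₂V₂)/(γ−1).
W_by = (398000×0.00681 − 3.595×10^7×0.000273) / (2/5) = -17760 J.
W_on_gas = −W_by = 17760 J.

W ≈ 17.8 kJ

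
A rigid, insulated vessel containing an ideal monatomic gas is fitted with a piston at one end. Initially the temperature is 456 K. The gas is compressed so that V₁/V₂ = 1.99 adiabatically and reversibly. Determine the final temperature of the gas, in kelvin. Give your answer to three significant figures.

T₂ ≈ 721 K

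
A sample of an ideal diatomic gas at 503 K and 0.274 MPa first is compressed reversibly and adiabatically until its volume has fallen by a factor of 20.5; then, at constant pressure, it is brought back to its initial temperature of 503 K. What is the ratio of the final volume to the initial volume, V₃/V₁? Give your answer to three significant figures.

V₃/V₁ ≈ 0.0146

For a diatomic ideal gas γ = 7/5.
Adiabatic step: V₂/V₁ = 0.04878; T₂ = T₁·20.5^(2/5) = 1684 K.
Isobaric step: V₃/V₂ = T₃/T₂ = 503/1684.
V₃/V₁ = (V₂/V₁)(V₃/V₂) = 0.04878 × (503/1684) = 0.01457.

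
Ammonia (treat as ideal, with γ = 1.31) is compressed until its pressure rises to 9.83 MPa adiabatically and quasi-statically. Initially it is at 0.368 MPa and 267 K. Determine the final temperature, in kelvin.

T₂ ≈ 581 K

Along an adiabat T P^((1−γ)/γ) is constant, so T₂ = T₁ (P₂/P₁)^((γ−1)/γ).
T₂ = 267 × (9.83/0.368)^(0.237) = 580.9 K.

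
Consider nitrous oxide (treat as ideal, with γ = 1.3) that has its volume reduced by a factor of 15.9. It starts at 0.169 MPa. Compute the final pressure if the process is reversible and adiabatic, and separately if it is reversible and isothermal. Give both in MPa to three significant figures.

adiabatic: 6.16 MPa; isothermal: 2.69 MPa

Isothermal: P₂ = P₁(V₁/V₂) = 0.169×15.9 = 2.687 MPa.
Adiabatic: P₂ = P₁(V₁/V₂)^γ = 0.169×15.9^(1.3) = 6.162 MPa.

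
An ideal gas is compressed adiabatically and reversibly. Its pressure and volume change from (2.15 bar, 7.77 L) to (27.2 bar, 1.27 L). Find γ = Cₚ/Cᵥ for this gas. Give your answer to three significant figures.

γ ≈ 1.40

PV^γ = const ⇒ γ = ln(P₂/P₁) / ln(V₁/V₂).
γ = ln(27.2/2.15) / ln(7.77/1.27) = 1.401.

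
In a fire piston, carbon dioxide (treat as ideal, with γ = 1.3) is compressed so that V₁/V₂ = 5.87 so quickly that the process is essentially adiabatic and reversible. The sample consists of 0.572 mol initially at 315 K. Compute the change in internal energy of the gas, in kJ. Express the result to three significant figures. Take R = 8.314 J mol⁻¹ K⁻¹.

ΔU ≈ 3.50 kJ

For a reversible adiabat TV^(γ−1) is constant, so T₂ = T₁ (V₁/V₂)^(γ−1).
T₂ = 315 × 5.87^(0.3) = 535.7 K.
Q = 0, so ΔU = W_on_gas = nCᵥΔT with Cᵥ = R/(γ−1) = 27.71 J/(mol·K).
ΔU = 0.572 × 27.71 × (535.7 − 315) = 3498 J.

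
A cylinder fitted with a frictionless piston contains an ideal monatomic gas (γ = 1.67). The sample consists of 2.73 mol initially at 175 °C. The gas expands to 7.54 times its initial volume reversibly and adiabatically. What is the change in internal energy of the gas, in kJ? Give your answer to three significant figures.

For a reversible adiabat TV^(γ−1) is constant, so T₂ = T₁ (V₁/V₂)^(γ−1).
T₁ = 175 °C = 448.1 K.
T₂ = 448.1 × (1/7.54)^(0.67) = 115.8 K.
Q = 0, so ΔU = W_on_gas = nCᵥΔT with Cᵥ = R/(γ−1) = 12.41 J/(mol·K).
ΔU = 2.73 × 12.41 × (115.8 − 448.1) = -11260 J.

ΔU ≈ -11.3 kJ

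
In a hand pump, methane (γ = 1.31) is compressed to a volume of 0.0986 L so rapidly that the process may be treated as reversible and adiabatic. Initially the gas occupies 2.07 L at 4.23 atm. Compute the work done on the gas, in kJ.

W ≈ 4.49 kJ

P₂ = P₁(V₁/V₂)^γ = 4.23×(2.07/0.0986)^(1.31) = 228.2 atm.
For a reversible adiabat, W_by_gas = (P₁V₁ − P₂V₂)/(γ−1).
W_by = (428600×0.00207 − 2.312×10^7×9.86×10^-5) / (0.31) = -4492 J.
W_on_gas = −W_by = 4492 J.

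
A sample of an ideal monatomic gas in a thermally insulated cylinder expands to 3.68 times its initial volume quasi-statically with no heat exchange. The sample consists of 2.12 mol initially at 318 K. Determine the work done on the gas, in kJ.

W ≈ -4.88 kJ

Adiabatic: T₁V₁^(γ−1) = T₂V₂^(γ−1) ⇒ T₂ = T₁ (V₁/V₂)^(γ−1).
γ = 5/3 for a monatomic ideal gas, so γ−1 = 2/3.
T₂ = 318 × (1/3.68)^(2/3) = 133.4 K.
Q = 0, so ΔU = W_on_gas = nCᵥΔT with Cᵥ = R/(γ−1) = 12.47 J/(mol·K).
ΔU = 2.12 × 12.47 × (133.4 − 318) = -4880 J.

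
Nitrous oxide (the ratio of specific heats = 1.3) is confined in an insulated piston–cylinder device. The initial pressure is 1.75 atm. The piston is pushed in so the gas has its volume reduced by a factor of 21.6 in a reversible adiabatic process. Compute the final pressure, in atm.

Since PV^γ is constant along a reversible adiabat, P₂ = P₁ (V₁/V₂)^γ.
P₂ = 1.75 × 21.6^(1.3) = 95.02 atm.

P₂ ≈ 95.0 atm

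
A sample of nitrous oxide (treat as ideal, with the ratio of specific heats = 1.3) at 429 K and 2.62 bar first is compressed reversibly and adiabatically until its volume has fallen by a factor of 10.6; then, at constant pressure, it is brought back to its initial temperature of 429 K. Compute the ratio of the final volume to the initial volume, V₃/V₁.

Adiabatic step: V₂/V₁ = 0.09434; T₂ = T₁·10.6^(0.3) = 871.1 K.
Isobaric step: V₃/V₂ = T₃/T₂ = 429/871.1.
V₃/V₁ = (V₂/V₁)(V₃/V₂) = 0.09434 × (429/871.1) = 0.04646.

V₃/V₁ ≈ 0.0465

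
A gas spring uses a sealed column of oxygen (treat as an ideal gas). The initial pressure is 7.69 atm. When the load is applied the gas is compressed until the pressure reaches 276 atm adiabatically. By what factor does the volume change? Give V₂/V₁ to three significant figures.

V₂/V₁ ≈ 0.0775

From PV^γ = const, V₂/V₁ = (P₁/P₂)^(1/γ).
For a diatomic ideal gas γ = 7/5.
V₂/V₁ = (7.69/276)^(5/7) = 0.0775.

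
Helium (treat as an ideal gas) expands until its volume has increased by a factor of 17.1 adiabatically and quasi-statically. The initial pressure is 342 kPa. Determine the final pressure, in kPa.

P₂ ≈ 3.01 kPa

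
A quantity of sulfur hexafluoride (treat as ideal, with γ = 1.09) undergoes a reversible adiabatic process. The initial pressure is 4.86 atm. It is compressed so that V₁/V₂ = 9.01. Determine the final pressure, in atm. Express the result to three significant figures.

Adiabatic: P₁V₁^γ = P₂V₂^γ ⇒ P₂ = P₁ (V₁/V₂)^γ.
P₂ = 4.86 × 9.01^(1.09) = 53.37 atm.

P₂ ≈ 53.4 atm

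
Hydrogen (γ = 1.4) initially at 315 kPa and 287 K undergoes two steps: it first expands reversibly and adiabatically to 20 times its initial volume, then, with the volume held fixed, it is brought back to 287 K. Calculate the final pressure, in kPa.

P₃ ≈ 15.7 kPa

Adiabatic step (PV^γ = const): P₂ = 315×(1/20)^(1.4) = 4.752 kPa; T₂ = 287×(1/20)^(0.4) = 86.59 K.
Isochoric: P₃ = P₂(T₃/T₂) = 4.752 × (287/86.59) = 15.75 kPa.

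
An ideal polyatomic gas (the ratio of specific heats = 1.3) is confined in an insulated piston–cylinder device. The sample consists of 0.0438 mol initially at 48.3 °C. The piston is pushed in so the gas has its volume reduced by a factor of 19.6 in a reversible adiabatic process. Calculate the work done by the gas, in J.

W ≈ -563 J

Adiabatic: T₁V₁^(γ−1) = T₂V₂^(γ−1) ⇒ T₂ = T₁ (V₁/V₂)^(γ−1).
T₁ = 48.3 °C = 321.4 K.
T₂ = 321.4 × 19.6^(0.3) = 784.9 K.
Q = 0, so ΔU = W_on_gas = nCᵥΔT with Cᵥ = R/(γ−1) = 27.71 J/(mol·K).
ΔU = 0.0438 × 27.71 × (784.9 − 321.4) = 562.5 J.
Work done by the gas = −ΔU = -562.5 J.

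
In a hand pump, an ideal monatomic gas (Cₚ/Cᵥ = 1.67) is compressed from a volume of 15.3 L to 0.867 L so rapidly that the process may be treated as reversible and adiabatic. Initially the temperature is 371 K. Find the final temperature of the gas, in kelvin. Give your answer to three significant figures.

Adiabatic: T₁V₁^(γ−1) = T₂V₂^(γ−1) ⇒ T₂ = T₁ (V₁/V₂)^(γ−1).
T₂ = 371 × (15.3/0.867)^(0.67) = 2539 K.

T₂ ≈ 2540 K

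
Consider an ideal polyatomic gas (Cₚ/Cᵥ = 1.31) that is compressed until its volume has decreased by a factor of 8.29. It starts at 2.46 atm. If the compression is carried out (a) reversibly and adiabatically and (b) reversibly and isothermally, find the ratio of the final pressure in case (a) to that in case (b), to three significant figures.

Isothermal: P_b = P₁(V₁/V₂) = 2.46×8.29.
Adiabatic: P_a = P₁(V₁/V₂)^γ = 2.46×8.29^(1.31).
P_a/P_b = (V₁/V₂)^(γ−1) = 8.29^(0.31) = 1.926.

P_adiabatic / P_isothermal ≈ 1.93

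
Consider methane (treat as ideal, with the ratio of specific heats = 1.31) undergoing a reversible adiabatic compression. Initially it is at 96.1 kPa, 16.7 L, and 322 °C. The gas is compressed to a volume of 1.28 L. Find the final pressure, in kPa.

Adiabatic: P₁V₁^γ = P₂V₂^γ ⇒ P₂ = P₁ (V₁/V₂)^γ.
P₂ = 96.1 × (16.7/1.28)^(1.31) = 2780 kPa.

P₂ ≈ 2780 kPa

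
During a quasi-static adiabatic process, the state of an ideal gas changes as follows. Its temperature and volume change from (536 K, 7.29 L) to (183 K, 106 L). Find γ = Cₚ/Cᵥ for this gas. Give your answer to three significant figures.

γ ≈ 1.40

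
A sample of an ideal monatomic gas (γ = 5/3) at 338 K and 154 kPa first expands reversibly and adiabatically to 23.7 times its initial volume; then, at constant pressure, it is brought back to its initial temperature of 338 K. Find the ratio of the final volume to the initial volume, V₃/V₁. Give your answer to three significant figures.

V₃/V₁ ≈ 196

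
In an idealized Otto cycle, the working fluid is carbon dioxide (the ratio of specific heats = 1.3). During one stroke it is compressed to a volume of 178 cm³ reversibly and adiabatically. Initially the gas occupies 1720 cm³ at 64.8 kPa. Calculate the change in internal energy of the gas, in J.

ΔU ≈ 362 J

P₂ = P₁(V₁/V₂)^γ = 64.8×(1720/178)^(1.3) = 1237 kPa.
For a reversible adiabat, W_by_gas = (P₁V₁ − P₂V₂)/(γ−1).
W_by = (64800×0.00172 − 1.237×10^6×0.000178) / (0.3) = -362.2 J.
Q = 0 ⇒ ΔU = −W_by = 362.2 J.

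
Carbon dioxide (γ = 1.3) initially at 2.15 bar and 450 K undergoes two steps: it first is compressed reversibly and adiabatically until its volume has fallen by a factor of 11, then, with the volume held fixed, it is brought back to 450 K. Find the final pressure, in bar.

Adiabatic step (PV^γ = const): P₂ = 2.15×11^(1.3) = 48.56 bar; T₂ = 450×11^(0.3) = 923.9 K.
Isochoric: P₃ = P₂(T₃/T₂) = 48.56 × (450/923.9) = 23.65 bar.

P₃ ≈ 23.7 bar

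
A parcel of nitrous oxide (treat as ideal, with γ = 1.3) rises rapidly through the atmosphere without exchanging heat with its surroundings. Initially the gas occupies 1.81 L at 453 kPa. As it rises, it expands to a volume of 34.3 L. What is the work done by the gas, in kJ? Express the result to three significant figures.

P₂ = P₁(V₁/V₂)^γ = 453×(1.81/34.3)^(1.3) = 9.89 kPa.
For a reversible adiabat, W_by_gas = (P₁V₁ − P₂V₂)/(γ−1).
W_by = (453000×0.00181 − 9890×0.0343) / (0.3) = 1602 J.

W ≈ 1.60 kJ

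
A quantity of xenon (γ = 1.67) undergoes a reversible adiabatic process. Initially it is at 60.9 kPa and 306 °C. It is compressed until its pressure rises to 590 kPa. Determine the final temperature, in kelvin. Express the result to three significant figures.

T₂ ≈ 1440 K

Along an adiabat T P^((1−γ)/γ) is constant, so T₂ = T₁ (P₂/P₁)^((γ−1)/γ).
T₁ = 306 °C = 579.1 K.
T₂ = 579.1 × (590/60.9)^(0.401) = 1440 K.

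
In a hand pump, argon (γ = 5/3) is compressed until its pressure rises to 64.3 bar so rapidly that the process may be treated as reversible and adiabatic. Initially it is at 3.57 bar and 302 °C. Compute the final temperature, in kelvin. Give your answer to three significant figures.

T₂ ≈ 1830 K

Along an adiabat T P^((1−γ)/γ) is constant, so T₂ = T₁ (P₂/P₁)^((γ−1)/γ).
T₁ = 302 °C = 575.1 K.
T₂ = 575.1 × (64.3/3.57)^(2/5) = 1828 K.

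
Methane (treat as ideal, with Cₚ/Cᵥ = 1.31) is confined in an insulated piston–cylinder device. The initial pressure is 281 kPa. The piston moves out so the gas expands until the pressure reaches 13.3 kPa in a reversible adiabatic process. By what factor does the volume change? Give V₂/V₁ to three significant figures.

From PV^γ = const, V₂/V₁ = (P₁/P₂)^(1/γ).
V₂/V₁ = (281/13.3)^(0.763) = 10.26.

V₂/V₁ ≈ 10.3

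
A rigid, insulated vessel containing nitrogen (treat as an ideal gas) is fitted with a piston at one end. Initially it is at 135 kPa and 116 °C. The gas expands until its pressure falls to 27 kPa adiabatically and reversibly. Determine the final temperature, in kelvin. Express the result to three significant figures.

Along an adiabat T P^((1−γ)/γ) is constant, so T₂ = T₁ (P₂/P₁)^((γ−1)/γ).
For a diatomic ideal gas γ = 7/5, so (γ−1)/γ = 2/7.
T₁ = 116 °C = 389.1 K.
T₂ = 389.1 × (27/135)^(2/7) = 245.7 K.

T₂ ≈ 246 K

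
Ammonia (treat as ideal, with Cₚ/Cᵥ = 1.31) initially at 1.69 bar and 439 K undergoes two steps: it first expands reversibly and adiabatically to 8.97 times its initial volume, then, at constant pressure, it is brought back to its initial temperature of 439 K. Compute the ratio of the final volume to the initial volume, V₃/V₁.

Adiabatic step: V₂/V₁ = 8.97; T₂ = T₁·(1/8.97)^(0.31) = 222.4 K.
Isobaric step: V₃/V₂ = T₃/T₂ = 439/222.4.
V₃/V₁ = (V₂/V₁)(V₃/V₂) = 8.97 × (439/222.4) = 17.71.

V₃/V₁ ≈ 17.7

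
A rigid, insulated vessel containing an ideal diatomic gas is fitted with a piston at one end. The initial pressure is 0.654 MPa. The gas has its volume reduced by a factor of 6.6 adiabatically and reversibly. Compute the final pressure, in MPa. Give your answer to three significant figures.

P₂ ≈ 9.18 MPa

Since PV^γ is constant along a reversible adiabat, P₂ = P₁ (V₁/V₂)^γ.
For a diatomic ideal gas γ = 7/5.
P₂ = 0.654 × 6.6^(7/5) = 9.182 MPa.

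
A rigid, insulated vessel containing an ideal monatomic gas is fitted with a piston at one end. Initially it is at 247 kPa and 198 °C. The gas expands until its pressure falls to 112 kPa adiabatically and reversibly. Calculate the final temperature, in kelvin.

Along an adiabat T P^((1−γ)/γ) is constant, so T₂ = T₁ (P₂/P₁)^((γ−1)/γ).
For a monatomic ideal gas γ = 5/3, so (γ−1)/γ = 2/5.
T₁ = 198 °C = 471.1 K.
T₂ = 471.1 × (112/247)^(2/5) = 343.4 K.

T₂ ≈ 343 K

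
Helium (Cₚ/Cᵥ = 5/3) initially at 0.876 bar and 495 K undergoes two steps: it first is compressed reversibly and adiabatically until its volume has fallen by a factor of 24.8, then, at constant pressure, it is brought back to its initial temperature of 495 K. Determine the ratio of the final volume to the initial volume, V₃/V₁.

Adiabatic step: V₂/V₁ = 0.04032; T₂ = T₁·24.8^(2/3) = 4210 K.
Isobaric step: V₃/V₂ = T₃/T₂ = 495/4210.
V₃/V₁ = (V₂/V₁)(V₃/V₂) = 0.04032 × (495/4210) = 0.004741.

V₃/V₁ ≈ 0.00474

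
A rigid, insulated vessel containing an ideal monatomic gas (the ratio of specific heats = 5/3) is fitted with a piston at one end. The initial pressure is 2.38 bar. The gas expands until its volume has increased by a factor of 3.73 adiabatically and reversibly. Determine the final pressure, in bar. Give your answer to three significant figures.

P₂ ≈ 0.265 bar

Adiabatic: P₁V₁^γ = P₂V₂^γ ⇒ P₂ = P₁ (V₁/V₂)^γ.
P₂ = 2.38 × (1/3.73)^(5/3) = 0.2653 bar.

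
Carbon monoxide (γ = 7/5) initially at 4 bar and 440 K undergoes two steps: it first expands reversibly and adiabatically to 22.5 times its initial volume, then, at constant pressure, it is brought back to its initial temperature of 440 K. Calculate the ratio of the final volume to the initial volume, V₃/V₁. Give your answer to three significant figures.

V₃/V₁ ≈ 78.2

Adiabatic step: V₂/V₁ = 22.5; T₂ = T₁·(1/22.5)^(2/5) = 126.6 K.
Isobaric step: V₃/V₂ = T₃/T₂ = 440/126.6.
V₃/V₁ = (V₂/V₁)(V₃/V₂) = 22.5 × (440/126.6) = 78.17.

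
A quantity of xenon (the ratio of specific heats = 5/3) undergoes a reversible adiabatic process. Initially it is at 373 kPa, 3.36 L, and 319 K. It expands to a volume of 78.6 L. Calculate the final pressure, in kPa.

P₂ ≈ 1.95 kPa

Adiabatic: P₁V₁^γ = P₂V₂^γ ⇒ P₂ = P₁ (V₁/V₂)^γ.
P₂ = 373 × (3.36/78.6)^(5/3) = 1.949 kPa.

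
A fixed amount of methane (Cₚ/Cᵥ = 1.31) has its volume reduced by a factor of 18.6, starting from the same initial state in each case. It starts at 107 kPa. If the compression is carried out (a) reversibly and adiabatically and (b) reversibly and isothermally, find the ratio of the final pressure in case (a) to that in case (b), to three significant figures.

P_adiabatic / P_isothermal ≈ 2.47

Isothermal: P_b = P₁(V₁/V₂) = 107×18.6.
Adiabatic: P_a = P₁(V₁/V₂)^γ = 107×18.6^(1.31).
P_a/P_b = (V₁/V₂)^(γ−1) = 18.6^(0.31) = 2.475.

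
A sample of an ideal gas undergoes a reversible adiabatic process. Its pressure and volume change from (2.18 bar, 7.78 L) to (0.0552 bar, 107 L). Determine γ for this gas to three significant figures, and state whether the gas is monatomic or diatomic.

γ ≈ 1.40; diatomic

PV^γ = const ⇒ γ = ln(P₂/P₁) / ln(V₁/V₂).
γ = ln(0.0552/2.18) / ln(7.78/107) = 1.402.
γ ≈ 1.40 is close to 7/5, so the gas is diatomic.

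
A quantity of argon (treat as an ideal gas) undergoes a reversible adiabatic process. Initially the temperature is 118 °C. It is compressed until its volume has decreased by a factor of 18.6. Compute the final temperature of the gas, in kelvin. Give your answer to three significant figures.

Adiabatic: T₁V₁^(γ−1) = T₂V₂^(γ−1) ⇒ T₂ = T₁ (V₁/V₂)^(γ−1).
For a monatomic ideal gas γ = 5/3, so γ−1 = 2/3.
T₁ = 118 °C = 391.1 K.
T₂ = 391.1 × 18.6^(2/3) = 2746 K.

T₂ ≈ 2750 K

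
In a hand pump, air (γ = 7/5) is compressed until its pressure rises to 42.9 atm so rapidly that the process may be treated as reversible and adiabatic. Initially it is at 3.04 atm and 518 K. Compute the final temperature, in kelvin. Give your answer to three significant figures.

Along an adiabat T P^((1−γ)/γ) is constant, so T₂ = T₁ (P₂/P₁)^((γ−1)/γ).
T₂ = 518 × (42.9/3.04)^(2/7) = 1104 K.

T₂ ≈ 1100 K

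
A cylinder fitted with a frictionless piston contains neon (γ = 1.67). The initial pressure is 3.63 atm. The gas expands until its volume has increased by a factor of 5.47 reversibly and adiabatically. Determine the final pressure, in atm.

Since PV^γ is constant along a reversible adiabat, P₂ = P₁ (V₁/V₂)^γ.
P₂ = 3.63 × (1/5.47)^(1.67) = 0.2126 atm.

P₂ ≈ 0.213 atm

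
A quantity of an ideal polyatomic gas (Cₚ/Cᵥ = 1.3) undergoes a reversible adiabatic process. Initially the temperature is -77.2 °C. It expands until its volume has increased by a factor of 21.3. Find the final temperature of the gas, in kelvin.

For a reversible adiabat TV^(γ−1) is constant, so T₂ = T₁ (V₁/V₂)^(γ−1).
T₁ = -77.2 °C = 195.9 K.
T₂ = 195.9 × (1/21.3)^(0.3) = 78.28 K.

T₂ ≈ 78.3 K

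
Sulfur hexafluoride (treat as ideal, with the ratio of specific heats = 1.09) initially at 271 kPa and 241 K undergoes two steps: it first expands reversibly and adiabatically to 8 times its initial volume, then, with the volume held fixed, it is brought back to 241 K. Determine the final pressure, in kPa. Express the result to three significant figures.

P₃ ≈ 33.9 kPa

Adiabatic step (PV^γ = const): P₂ = 271×(1/8)^(1.09) = 28.09 kPa; T₂ = 241×(1/8)^(0.09) = 199.9 K.
Isochoric: P₃ = P₂(T₃/T₂) = 28.09 × (241/199.9) = 33.88 kPa.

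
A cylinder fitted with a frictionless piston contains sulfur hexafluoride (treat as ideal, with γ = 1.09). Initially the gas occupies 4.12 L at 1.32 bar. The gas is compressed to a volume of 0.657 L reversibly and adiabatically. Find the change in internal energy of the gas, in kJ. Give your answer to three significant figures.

P₂ = P₁(V₁/V₂)^γ = 1.32×(4.12/0.657)^(1.09) = 9.765 bar.
For a reversible adiabat, W_by_gas = (P₁V₁ − P₂V₂)/(γ−1).
W_by = (132000×0.00412 − 976500×0.000657) / (0.09) = -1086 J.
Q = 0 ⇒ ΔU = −W_by = 1086 J.

ΔU ≈ 1.09 kJ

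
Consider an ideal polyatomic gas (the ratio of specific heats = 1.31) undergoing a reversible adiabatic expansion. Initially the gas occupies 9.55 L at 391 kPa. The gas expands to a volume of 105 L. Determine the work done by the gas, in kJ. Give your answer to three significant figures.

W ≈ 6.32 kJ

P₂ = P₁(V₁/V₂)^γ = 391×(9.55/105)^(1.31) = 16.91 kPa.
For a reversible adiabat, W_by_gas = (P₁V₁ − P₂V₂)/(γ−1).
W_by = (391000×0.00955 − 16910×0.105) / (0.31) = 6317 J.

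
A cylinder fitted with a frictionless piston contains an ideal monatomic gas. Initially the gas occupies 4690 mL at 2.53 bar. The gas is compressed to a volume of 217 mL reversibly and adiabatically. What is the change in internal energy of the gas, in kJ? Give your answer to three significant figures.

ΔU ≈ 12.0 kJ

γ = 5/3 for a monatomic ideal gas.
P₂ = P₁(V₁/V₂)^γ = 2.53×(4690/217)^(5/3) = 424.3 bar.
For a reversible adiabat, W_by_gas = (P₁V₁ − P₂V₂)/(γ−1).
W_by = (253000×0.00469 − 4.243×10^7×0.000217) / (2/3) = -12030 J.
Q = 0 ⇒ ΔU = −W_by = 12030 J.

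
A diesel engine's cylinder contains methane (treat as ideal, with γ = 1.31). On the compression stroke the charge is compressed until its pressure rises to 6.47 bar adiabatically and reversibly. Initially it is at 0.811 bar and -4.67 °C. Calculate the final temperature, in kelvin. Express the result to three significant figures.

Adiabatic: T₂/T₁ = (P₂/P₁)^((γ−1)/γ).
T₁ = -4.67 °C = 268.5 K.
T₂ = 268.5 × (6.47/0.811)^(0.237) = 438.9 K.

T₂ ≈ 439 K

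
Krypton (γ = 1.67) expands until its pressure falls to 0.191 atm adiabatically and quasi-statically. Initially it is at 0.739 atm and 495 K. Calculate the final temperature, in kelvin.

Along an adiabat T P^((1−γ)/γ) is constant, so T₂ = T₁ (P₂/P₁)^((γ−1)/γ).
T₂ = 495 × (0.191/0.739)^(0.401) = 287.6 K.

T₂ ≈ 288 K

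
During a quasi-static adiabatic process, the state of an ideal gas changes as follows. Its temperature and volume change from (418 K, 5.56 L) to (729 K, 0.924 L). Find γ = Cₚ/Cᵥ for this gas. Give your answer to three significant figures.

γ ≈ 1.31

TV^(γ−1) = const ⇒ γ − 1 = ln(T₂/T₁) / ln(V₁/V₂).
γ = 1 + ln(729/418) / ln(5.56/0.924) = 1.31.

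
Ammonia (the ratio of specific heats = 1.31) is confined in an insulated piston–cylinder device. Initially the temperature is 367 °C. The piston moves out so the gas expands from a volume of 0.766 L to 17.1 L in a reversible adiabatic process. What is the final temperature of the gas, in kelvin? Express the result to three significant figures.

T₂ ≈ 244 K

Adiabatic: T₁V₁^(γ−1) = T₂V₂^(γ−1) ⇒ T₂ = T₁ (V₁/V₂)^(γ−1).
T₁ = 367 °C = 640.1 K.
T₂ = 640.1 × (0.766/17.1)^(0.31) = 244.4 K.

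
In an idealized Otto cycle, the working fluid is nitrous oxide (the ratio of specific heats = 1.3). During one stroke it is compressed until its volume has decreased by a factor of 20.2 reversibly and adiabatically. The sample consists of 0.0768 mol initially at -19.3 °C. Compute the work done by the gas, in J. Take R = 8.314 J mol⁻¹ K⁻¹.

Adiabatic: T₁V₁^(γ−1) = T₂V₂^(γ−1) ⇒ T₂ = T₁ (V₁/V₂)^(γ−1).
T₁ = -19.3 °C = 253.8 K.
T₂ = 253.8 × 20.2^(0.3) = 625.4 K.
Q = 0, so ΔU = W_on_gas = nCᵥΔT with Cᵥ = R/(γ−1) = 27.71 J/(mol·K).
ΔU = 0.0768 × 27.71 × (625.4 − 253.8) = 790.9 J.
Work done by the gas = −ΔU = -790.9 J.

W ≈ -791 J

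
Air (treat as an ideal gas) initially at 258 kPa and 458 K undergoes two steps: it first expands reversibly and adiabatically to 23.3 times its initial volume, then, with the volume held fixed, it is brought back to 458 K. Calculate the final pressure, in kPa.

P₃ ≈ 11.1 kPa

For a diatomic ideal gas γ = 7/5.
Adiabatic step (PV^γ = const): P₂ = 258×(1/23.3)^(7/5) = 3.143 kPa; T₂ = 458×(1/23.3)^(2/5) = 130 K.
Isochoric: P₃ = P₂(T₃/T₂) = 3.143 × (458/130) = 11.07 kPa.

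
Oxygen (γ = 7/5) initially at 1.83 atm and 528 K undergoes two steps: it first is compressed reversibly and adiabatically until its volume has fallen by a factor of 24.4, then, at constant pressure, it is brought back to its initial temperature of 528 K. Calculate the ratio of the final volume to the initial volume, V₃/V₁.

V₃/V₁ ≈ 0.0114

Adiabatic step: V₂/V₁ = 0.04098; T₂ = T₁·24.4^(2/5) = 1895 K.
Isobaric step: V₃/V₂ = T₃/T₂ = 528/1895.
V₃/V₁ = (V₂/V₁)(V₃/V₂) = 0.04098 × (528/1895) = 0.01142.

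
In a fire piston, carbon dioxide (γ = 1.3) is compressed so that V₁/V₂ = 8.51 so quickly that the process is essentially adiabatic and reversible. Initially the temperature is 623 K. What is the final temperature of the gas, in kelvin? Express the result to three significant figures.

T₂ ≈ 1180 K

For a reversible adiabat TV^(γ−1) is constant, so T₂ = T₁ (V₁/V₂)^(γ−1).
T₂ = 623 × 8.51^(0.3) = 1184 K.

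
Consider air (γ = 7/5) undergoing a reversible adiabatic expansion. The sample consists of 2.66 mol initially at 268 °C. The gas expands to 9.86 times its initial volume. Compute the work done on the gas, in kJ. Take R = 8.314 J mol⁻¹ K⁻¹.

W ≈ -17.9 kJ

Adiabatic: T₁V₁^(γ−1) = T₂V₂^(γ−1) ⇒ T₂ = T₁ (V₁/V₂)^(γ−1).
T₁ = 268 °C = 541.1 K.
T₂ = 541.1 × (1/9.86)^(2/5) = 216.7 K.
Q = 0, so ΔU = W_on_gas = nCᵥΔT with Cᵥ = R/(γ−1) = 20.79 J/(mol·K).
ΔU = 2.66 × 20.79 × (216.7 − 541.1) = -17940 J.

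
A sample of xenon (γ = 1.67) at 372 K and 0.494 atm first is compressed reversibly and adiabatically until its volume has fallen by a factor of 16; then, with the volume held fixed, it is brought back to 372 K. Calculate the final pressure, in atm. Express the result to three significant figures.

Adiabatic step (PV^γ = const): P₂ = 0.494×16^(1.67) = 50.65 atm; T₂ = 372×16^(0.67) = 2384 K.
Isochoric: P₃ = P₂(T₃/T₂) = 50.65 × (372/2384) = 7.904 atm.

P₃ ≈ 7.90 atm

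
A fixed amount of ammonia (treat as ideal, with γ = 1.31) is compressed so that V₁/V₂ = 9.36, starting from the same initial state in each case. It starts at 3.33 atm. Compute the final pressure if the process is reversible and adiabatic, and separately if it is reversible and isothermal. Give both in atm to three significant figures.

adiabatic: 62.3 atm; isothermal: 31.2 atm

Isothermal: P₂ = P₁(V₁/V₂) = 3.33×9.36 = 31.17 atm.
Adiabatic: P₂ = P₁(V₁/V₂)^γ = 3.33×9.36^(1.31) = 62.35 atm.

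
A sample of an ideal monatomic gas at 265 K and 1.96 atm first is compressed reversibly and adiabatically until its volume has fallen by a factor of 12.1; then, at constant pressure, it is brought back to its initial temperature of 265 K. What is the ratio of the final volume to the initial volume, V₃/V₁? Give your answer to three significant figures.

For a monatomic ideal gas γ = 5/3.
Adiabatic step: V₂/V₁ = 0.08264; T₂ = T₁·12.1^(2/3) = 1397 K.
Isobaric step: V₃/V₂ = T₃/T₂ = 265/1397.
V₃/V₁ = (V₂/V₁)(V₃/V₂) = 0.08264 × (265/1397) = 0.01568.

V₃/V₁ ≈ 0.0157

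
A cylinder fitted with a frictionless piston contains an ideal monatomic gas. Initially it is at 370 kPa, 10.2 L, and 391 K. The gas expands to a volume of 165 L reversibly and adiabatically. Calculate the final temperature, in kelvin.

Adiabatic: T₁V₁^(γ−1) = T₂V₂^(γ−1) ⇒ T₂ = T₁ (V₁/V₂)^(γ−1).
γ = 5/3 for a monatomic ideal gas.
T₂ = 391 × (10.2/165)^(2/3) = 61.13 K.

T₂ ≈ 61.1 K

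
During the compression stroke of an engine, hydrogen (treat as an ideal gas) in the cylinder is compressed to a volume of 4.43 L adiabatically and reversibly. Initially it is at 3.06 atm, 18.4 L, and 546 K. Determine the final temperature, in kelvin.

Adiabatic: T₁V₁^(γ−1) = T₂V₂^(γ−1) ⇒ T₂ = T₁ (V₁/V₂)^(γ−1).
γ = 7/5 for a diatomic ideal gas.
T₂ = 546 × (18.4/4.43)^(2/5) = 965.1 K.

T₂ ≈ 965 K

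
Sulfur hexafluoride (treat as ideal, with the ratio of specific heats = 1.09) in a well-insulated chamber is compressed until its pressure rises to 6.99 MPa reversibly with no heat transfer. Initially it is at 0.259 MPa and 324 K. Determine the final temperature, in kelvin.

T₂ ≈ 425 K

Along an adiabat T P^((1−γ)/γ) is constant, so T₂ = T₁ (P₂/P₁)^((γ−1)/γ).
T₂ = 324 × (6.99/0.259)^(0.0826) = 425.3 K.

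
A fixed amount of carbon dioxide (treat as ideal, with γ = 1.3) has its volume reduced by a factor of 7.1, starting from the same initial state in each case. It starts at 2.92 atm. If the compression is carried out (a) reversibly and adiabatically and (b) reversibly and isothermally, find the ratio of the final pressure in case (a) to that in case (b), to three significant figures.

Isothermal: P_b = P₁(V₁/V₂) = 2.92×7.1.
Adiabatic: P_a = P₁(V₁/V₂)^γ = 2.92×7.1^(1.3).
P_a/P_b = (V₁/V₂)^(γ−1) = 7.1^(0.3) = 1.8.

P_adiabatic / P_isothermal ≈ 1.80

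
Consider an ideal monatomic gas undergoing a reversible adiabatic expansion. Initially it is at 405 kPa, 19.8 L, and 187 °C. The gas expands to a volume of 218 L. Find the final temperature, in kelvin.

T₂ ≈ 93.0 K

For a reversible adiabat TV^(γ−1) is constant, so T₂ = T₁ (V₁/V₂)^(γ−1).
γ = 5/3 for a monatomic ideal gas.
T₁ = 187 °C = 460.1 K.
T₂ = 460.1 × (19.8/218)^(2/3) = 92.98 K.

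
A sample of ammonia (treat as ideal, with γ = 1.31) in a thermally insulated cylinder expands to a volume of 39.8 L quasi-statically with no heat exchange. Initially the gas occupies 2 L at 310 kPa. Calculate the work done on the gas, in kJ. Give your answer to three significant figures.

W ≈ -1.21 kJ

P₂ = P₁(V₁/V₂)^γ = 310×(2/39.8)^(1.31) = 6.164 kPa.
For a reversible adiabat, W_by_gas = (P₁V₁ − P₂V₂)/(γ−1).
W_by = (310000×0.002 − 6164×0.0398) / (0.31) = 1209 J.
W_on_gas = −W_by = -1209 J.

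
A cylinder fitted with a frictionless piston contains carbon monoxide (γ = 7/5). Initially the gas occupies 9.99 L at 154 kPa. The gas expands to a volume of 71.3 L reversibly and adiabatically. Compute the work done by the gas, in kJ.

W ≈ 2.09 kJ

P₂ = P₁(V₁/V₂)^γ = 154×(9.99/71.3)^(7/5) = 9.831 kPa.
For a reversible adiabat, W_by_gas = (P₁V₁ − P₂V₂)/(γ−1).
W_by = (154000×0.00999 − 9831×0.0713) / (2/5) = 2094 J.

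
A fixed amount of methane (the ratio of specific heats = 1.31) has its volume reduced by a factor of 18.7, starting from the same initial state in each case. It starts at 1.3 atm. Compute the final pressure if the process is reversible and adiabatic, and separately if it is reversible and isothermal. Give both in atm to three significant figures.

Isothermal: P₂ = P₁(V₁/V₂) = 1.3×18.7 = 24.31 atm.
Adiabatic: P₂ = P₁(V₁/V₂)^γ = 1.3×18.7^(1.31) = 60.26 atm.

adiabatic: 60.3 atm; isothermal: 24.3 atm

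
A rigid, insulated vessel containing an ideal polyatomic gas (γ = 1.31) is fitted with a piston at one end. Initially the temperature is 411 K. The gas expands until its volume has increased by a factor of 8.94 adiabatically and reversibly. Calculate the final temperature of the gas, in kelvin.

T₂ ≈ 208 K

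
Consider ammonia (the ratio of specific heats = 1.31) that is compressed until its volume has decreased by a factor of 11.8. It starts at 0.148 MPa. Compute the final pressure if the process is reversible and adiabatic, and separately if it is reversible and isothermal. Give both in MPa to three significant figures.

Isothermal: P₂ = P₁(V₁/V₂) = 0.148×11.8 = 1.746 MPa.
Adiabatic: P₂ = P₁(V₁/V₂)^γ = 0.148×11.8^(1.31) = 3.753 MPa.

adiabatic: 3.75 MPa; isothermal: 1.75 MPa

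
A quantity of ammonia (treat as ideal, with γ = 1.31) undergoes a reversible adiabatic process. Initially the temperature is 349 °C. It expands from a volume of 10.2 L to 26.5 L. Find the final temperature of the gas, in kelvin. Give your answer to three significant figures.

T₂ ≈ 463 K

Adiabatic: T₁V₁^(γ−1) = T₂V₂^(γ−1) ⇒ T₂ = T₁ (V₁/V₂)^(γ−1).
T₁ = 349 °C = 622.1 K.
T₂ = 622.1 × (10.2/26.5)^(0.31) = 462.8 K.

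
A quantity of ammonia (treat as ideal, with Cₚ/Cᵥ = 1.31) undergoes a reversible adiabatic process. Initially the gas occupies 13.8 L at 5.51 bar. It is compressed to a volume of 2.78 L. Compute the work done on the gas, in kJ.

P₂ = P₁(V₁/V₂)^γ = 5.51×(13.8/2.78)^(1.31) = 44.95 bar.
For a reversible adiabat, W_by_gas = (P₁V₁ − P₂V₂)/(γ−1).
W_by = (551000×0.0138 − 4.495×10^6×0.00278) / (0.31) = -15780 J.
W_on_gas = −W_by = 15780 J.

W ≈ 15.8 kJ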